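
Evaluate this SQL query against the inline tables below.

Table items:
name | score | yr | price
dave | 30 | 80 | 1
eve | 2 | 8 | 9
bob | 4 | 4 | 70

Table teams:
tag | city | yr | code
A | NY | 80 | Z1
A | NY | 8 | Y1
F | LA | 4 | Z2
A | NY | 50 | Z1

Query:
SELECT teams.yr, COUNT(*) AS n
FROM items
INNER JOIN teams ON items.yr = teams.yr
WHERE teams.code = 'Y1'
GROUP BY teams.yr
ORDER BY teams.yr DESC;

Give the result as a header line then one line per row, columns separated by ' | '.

After JOIN teams (3 rows):
items.name | items.score | items.yr | items.price | teams.tag | teams.city | teams.yr | teams.code
dave | 30 | 80 | 1 | A | NY | 80 | Z1
eve | 2 | 8 | 9 | A | NY | 8 | Y1
bob | 4 | 4 | 70 | F | LA | 4 | Z2
After WHERE (1 rows):
items.name | items.score | items.yr | items.price | teams.tag | teams.city | teams.yr | teams.code
eve | 2 | 8 | 9 | A | NY | 8 | Y1
After GROUP BY (1 rows):
teams.yr | n
8 | 1
After ORDER BY (1 rows):
teams.yr | n
8 | 1

== RESULT ==
teams.yr | n
8 | 1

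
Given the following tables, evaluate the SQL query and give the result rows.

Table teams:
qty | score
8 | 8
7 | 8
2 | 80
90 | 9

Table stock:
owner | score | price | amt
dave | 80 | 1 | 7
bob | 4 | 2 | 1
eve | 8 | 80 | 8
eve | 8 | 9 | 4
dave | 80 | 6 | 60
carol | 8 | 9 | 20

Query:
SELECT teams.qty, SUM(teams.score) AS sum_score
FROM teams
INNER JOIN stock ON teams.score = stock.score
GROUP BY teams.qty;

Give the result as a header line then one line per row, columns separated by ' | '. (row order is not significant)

== RESULT ==
teams.qty | sum_score
8 | 24
7 | 24
2 | 160

Derivation:
After JOIN stock (8 rows):
teams.qty | teams.score | stock.owner | stock.score | stock.price | stock.amt
8 | 8 | eve | 8 | 80 | 8
8 | 8 | eve | 8 | 9 | 4
8 | 8 | carol | 8 | 9 | 20
7 | 8 | eve | 8 | 80 | 8
7 | 8 | eve | 8 | 9 | 4
7 | 8 | carol | 8 | 9 | 20
2 | 80 | dave | 80 | 1 | 7
2 | 80 | dave | 80 | 6 | 60
After GROUP BY (3 rows):
teams.qty | sum_score
8 | 24
7 | 24
2 | 160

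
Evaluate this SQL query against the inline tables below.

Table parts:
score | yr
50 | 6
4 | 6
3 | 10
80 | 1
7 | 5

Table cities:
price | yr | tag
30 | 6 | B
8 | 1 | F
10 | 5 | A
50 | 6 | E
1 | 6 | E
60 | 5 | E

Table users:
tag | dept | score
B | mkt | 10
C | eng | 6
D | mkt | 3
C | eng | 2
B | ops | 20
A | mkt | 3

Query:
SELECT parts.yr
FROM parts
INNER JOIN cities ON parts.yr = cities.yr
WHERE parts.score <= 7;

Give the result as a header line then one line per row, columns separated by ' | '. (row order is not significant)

After JOIN cities (9 rows):
parts.score | parts.yr | cities.price | cities.yr | cities.tag
50 | 6 | 30 | 6 | B
50 | 6 | 50 | 6 | E
50 | 6 | 1 | 6 | E
4 | 6 | 30 | 6 | B
4 | 6 | 50 | 6 | E
4 | 6 | 1 | 6 | E
80 | 1 | 8 | 1 | F
7 | 5 | 10 | 5 | A
7 | 5 | 60 | 5 | E
After WHERE (5 rows):
parts.score | parts.yr | cities.price | cities.yr | cities.tag
4 | 6 | 30 | 6 | B
4 | 6 | 50 | 6 | E
4 | 6 | 1 | 6 | E
7 | 5 | 10 | 5 | A
7 | 5 | 60 | 5 | E
After SELECT (5 rows):
parts.yr
6
6
6
5
5

== RESULT ==
parts.yr
6
6
6
5
5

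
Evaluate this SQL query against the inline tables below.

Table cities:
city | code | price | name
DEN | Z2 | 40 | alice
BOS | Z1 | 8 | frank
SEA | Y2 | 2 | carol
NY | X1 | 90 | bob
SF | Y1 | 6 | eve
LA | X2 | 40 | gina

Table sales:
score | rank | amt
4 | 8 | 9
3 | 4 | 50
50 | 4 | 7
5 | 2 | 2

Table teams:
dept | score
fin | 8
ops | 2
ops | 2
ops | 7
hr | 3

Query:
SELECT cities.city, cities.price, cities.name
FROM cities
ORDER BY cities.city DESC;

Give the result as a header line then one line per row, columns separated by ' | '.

After SELECT (6 rows):
cities.city | cities.price | cities.name
DEN | 40 | alice
BOS | 8 | frank
SEA | 2 | carol
NY | 90 | bob
SF | 6 | eve
LA | 40 | gina
After ORDER BY (6 rows):
cities.city | cities.price | cities.name
SF | 6 | eve
SEA | 2 | carol
NY | 90 | bob
LA | 40 | gina
DEN | 40 | alice
BOS | 8 | frank

== RESULT ==
cities.city | cities.price | cities.name
SF | 6 | eve
SEA | 2 | carol
NY | 90 | bob
LA | 40 | gina
DEN | 40 | alice
BOS | 8 | frank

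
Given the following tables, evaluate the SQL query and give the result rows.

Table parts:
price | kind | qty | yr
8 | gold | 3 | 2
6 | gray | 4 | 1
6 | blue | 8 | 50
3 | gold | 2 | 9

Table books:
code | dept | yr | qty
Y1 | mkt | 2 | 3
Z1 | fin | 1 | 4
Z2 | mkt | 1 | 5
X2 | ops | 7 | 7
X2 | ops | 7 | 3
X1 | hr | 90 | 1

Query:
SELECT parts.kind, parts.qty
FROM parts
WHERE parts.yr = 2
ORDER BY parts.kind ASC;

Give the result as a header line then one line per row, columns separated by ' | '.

After WHERE (1 rows):
parts.price | parts.kind | parts.qty | parts.yr
8 | gold | 3 | 2
After SELECT (1 rows):
parts.kind | parts.qty
gold | 3
After ORDER BY (1 rows):
parts.kind | parts.qty
gold | 3

== RESULT ==
parts.kind | parts.qty
gold | 3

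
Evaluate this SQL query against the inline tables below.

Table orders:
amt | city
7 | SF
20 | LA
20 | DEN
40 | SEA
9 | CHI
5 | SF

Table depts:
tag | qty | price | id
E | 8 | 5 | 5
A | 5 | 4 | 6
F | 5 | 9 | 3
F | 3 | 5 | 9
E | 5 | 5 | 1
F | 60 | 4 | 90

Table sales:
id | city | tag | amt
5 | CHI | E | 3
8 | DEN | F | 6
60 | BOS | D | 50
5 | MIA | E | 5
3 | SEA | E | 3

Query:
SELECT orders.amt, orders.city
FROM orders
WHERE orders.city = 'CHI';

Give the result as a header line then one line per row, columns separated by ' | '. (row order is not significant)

== RESULT ==
orders.amt | orders.city
9 | CHI

Derivation:
After WHERE (1 rows):
orders.amt | orders.city
9 | CHI
After SELECT (1 rows):
orders.amt | orders.city
9 | CHI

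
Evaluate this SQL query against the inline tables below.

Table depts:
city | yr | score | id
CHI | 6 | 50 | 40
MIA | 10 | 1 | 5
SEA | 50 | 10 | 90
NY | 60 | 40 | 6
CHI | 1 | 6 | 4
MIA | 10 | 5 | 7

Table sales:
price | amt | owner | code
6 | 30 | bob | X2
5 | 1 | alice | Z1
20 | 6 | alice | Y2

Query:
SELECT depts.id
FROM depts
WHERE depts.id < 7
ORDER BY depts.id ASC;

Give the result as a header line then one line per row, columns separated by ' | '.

== RESULT ==
depts.id
4
5
6

Derivation:
After WHERE (3 rows):
depts.city | depts.yr | depts.score | depts.id
MIA | 10 | 1 | 5
NY | 60 | 40 | 6
CHI | 1 | 6 | 4
After SELECT (3 rows):
depts.id
5
6
4
After ORDER BY (3 rows):
depts.id
4
5
6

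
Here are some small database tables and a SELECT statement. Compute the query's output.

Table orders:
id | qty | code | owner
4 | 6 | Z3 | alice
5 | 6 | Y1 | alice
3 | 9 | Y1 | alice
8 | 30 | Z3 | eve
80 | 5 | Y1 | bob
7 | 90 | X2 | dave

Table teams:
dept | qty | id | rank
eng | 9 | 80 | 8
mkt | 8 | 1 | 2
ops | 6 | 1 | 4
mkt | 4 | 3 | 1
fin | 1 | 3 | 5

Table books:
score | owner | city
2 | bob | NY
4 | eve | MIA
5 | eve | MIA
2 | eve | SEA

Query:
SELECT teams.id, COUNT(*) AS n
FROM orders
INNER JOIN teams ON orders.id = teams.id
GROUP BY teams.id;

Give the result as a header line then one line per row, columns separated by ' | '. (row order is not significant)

After JOIN teams (3 rows):
orders.id | orders.qty | orders.code | orders.owner | teams.dept | teams.qty | teams.id | teams.rank
3 | 9 | Y1 | alice | mkt | 4 | 3 | 1
3 | 9 | Y1 | alice | fin | 1 | 3 | 5
80 | 5 | Y1 | bob | eng | 9 | 80 | 8
After GROUP BY (2 rows):
teams.id | n
3 | 2
80 | 1

== RESULT ==
teams.id | n
3 | 2
80 | 1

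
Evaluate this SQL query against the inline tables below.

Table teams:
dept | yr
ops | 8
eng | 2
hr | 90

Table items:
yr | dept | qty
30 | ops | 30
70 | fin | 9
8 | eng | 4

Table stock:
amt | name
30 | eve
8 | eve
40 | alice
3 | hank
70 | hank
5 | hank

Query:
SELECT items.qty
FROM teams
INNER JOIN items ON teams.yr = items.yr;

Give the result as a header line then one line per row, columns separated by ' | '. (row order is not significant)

After JOIN items (1 rows):
teams.dept | teams.yr | items.yr | items.dept | items.qty
ops | 8 | 8 | eng | 4
After SELECT (1 rows):
items.qty
4

== RESULT ==
items.qty
4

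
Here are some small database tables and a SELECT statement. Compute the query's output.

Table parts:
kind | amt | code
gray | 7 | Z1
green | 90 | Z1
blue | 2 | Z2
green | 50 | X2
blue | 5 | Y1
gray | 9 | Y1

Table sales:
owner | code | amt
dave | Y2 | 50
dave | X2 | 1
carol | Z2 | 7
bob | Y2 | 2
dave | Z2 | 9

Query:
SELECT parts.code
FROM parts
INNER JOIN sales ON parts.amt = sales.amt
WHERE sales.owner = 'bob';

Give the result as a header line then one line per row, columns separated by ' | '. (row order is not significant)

== RESULT ==
parts.code
Z2

Derivation:
After JOIN sales (4 rows):
parts.kind | parts.amt | parts.code | sales.owner | sales.code | sales.amt
gray | 7 | Z1 | carol | Z2 | 7
blue | 2 | Z2 | bob | Y2 | 2
green | 50 | X2 | dave | Y2 | 50
gray | 9 | Y1 | dave | Z2 | 9
After WHERE (1 rows):
parts.kind | parts.amt | parts.code | sales.owner | sales.code | sales.amt
blue | 2 | Z2 | bob | Y2 | 2
After SELECT (1 rows):
parts.code
Z2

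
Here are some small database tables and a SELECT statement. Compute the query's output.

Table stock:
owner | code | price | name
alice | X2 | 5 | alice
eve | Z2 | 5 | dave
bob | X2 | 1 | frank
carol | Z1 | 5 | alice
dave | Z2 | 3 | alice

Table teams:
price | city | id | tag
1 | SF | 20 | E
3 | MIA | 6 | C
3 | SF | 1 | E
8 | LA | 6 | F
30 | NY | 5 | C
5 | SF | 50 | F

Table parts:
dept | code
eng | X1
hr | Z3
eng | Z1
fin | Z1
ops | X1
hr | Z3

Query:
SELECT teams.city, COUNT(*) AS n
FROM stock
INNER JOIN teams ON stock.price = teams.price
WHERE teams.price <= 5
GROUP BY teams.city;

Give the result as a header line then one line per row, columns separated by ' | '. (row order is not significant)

== RESULT ==
teams.city | n
SF | 5
MIA | 1

Derivation:
After JOIN teams (6 rows):
stock.owner | stock.code | stock.price | stock.name | teams.price | teams.city | teams.id | teams.tag
alice | X2 | 5 | alice | 5 | SF | 50 | F
eve | Z2 | 5 | dave | 5 | SF | 50 | F
bob | X2 | 1 | frank | 1 | SF | 20 | E
carol | Z1 | 5 | alice | 5 | SF | 50 | F
dave | Z2 | 3 | alice | 3 | MIA | 6 | C
dave | Z2 | 3 | alice | 3 | SF | 1 | E
After WHERE (6 rows):
stock.owner | stock.code | stock.price | stock.name | teams.price | teams.city | teams.id | teams.tag
alice | X2 | 5 | alice | 5 | SF | 50 | F
eve | Z2 | 5 | dave | 5 | SF | 50 | F
bob | X2 | 1 | frank | 1 | SF | 20 | E
carol | Z1 | 5 | alice | 5 | SF | 50 | F
dave | Z2 | 3 | alice | 3 | MIA | 6 | C
dave | Z2 | 3 | alice | 3 | SF | 1 | E
After GROUP BY (2 rows):
teams.city | n
SF | 5
MIA | 1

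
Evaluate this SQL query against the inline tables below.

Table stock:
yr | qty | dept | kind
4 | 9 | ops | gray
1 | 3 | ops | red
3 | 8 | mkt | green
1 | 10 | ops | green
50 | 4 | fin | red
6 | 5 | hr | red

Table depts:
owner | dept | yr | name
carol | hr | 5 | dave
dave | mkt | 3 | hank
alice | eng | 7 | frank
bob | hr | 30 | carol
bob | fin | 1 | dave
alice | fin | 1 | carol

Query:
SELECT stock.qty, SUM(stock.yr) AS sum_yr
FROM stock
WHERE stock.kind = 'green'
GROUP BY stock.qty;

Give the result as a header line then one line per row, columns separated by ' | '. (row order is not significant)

After WHERE (2 rows):
stock.yr | stock.qty | stock.dept | stock.kind
3 | 8 | mkt | green
1 | 10 | ops | green
After GROUP BY (2 rows):
stock.qty | sum_yr
8 | 3
10 | 1

== RESULT ==
stock.qty | sum_yr
8 | 3
10 | 1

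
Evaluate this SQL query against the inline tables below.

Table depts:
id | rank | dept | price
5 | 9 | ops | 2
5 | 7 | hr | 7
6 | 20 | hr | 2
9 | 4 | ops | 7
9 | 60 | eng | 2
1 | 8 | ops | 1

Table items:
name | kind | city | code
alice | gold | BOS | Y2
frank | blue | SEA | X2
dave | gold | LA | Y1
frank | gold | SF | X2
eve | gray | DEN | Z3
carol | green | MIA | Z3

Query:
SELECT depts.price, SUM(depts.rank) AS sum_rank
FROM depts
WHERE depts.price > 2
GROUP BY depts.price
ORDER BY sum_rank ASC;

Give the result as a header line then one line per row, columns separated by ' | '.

After WHERE (2 rows):
depts.id | depts.rank | depts.dept | depts.price
5 | 7 | hr | 7
9 | 4 | ops | 7
After GROUP BY (1 rows):
depts.price | sum_rank
7 | 11
After ORDER BY (1 rows):
depts.price | sum_rank
7 | 11

== RESULT ==
depts.price | sum_rank
7 | 11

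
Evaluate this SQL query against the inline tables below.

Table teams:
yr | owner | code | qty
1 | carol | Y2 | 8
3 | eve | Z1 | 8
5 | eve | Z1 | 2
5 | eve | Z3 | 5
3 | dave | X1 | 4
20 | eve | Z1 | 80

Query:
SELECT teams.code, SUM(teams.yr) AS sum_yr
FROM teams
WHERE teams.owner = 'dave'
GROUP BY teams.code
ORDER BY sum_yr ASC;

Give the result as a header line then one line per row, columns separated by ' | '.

== RESULT ==
teams.code | sum_yr
X1 | 3

Derivation:
After WHERE (1 rows):
teams.yr | teams.owner | teams.code | teams.qty
3 | dave | X1 | 4
After GROUP BY (1 rows):
teams.code | sum_yr
X1 | 3
After ORDER BY (1 rows):
teams.code | sum_yr
X1 | 3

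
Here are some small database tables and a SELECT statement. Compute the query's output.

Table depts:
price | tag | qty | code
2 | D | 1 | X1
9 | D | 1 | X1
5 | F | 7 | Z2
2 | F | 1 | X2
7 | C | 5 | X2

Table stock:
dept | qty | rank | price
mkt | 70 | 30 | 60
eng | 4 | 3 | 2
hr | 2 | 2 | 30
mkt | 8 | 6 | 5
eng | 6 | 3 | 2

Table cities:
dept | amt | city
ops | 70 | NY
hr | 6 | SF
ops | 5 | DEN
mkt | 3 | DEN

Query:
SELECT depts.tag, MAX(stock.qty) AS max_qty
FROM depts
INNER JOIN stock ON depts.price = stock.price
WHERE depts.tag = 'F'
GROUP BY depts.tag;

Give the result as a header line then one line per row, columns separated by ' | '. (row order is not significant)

== RESULT ==
depts.tag | max_qty
F | 8

Derivation:
After JOIN stock (5 rows):
depts.price | depts.tag | depts.qty | depts.code | stock.dept | stock.qty | stock.rank | stock.price
2 | D | 1 | X1 | eng | 4 | 3 | 2
2 | D | 1 | X1 | eng | 6 | 3 | 2
5 | F | 7 | Z2 | mkt | 8 | 6 | 5
2 | F | 1 | X2 | eng | 4 | 3 | 2
2 | F | 1 | X2 | eng | 6 | 3 | 2
After WHERE (3 rows):
depts.price | depts.tag | depts.qty | depts.code | stock.dept | stock.qty | stock.rank | stock.price
5 | F | 7 | Z2 | mkt | 8 | 6 | 5
2 | F | 1 | X2 | eng | 4 | 3 | 2
2 | F | 1 | X2 | eng | 6 | 3 | 2
After GROUP BY (1 rows):
depts.tag | max_qty
F | 8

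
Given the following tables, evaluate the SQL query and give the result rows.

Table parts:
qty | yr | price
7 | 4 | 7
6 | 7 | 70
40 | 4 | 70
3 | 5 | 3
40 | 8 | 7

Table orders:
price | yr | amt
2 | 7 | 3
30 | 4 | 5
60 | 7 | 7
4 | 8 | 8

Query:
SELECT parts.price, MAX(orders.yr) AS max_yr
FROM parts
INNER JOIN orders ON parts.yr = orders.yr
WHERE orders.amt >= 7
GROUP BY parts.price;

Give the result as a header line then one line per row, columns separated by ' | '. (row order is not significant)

After JOIN orders (5 rows):
parts.qty | parts.yr | parts.price | orders.price | orders.yr | orders.amt
7 | 4 | 7 | 30 | 4 | 5
6 | 7 | 70 | 2 | 7 | 3
6 | 7 | 70 | 60 | 7 | 7
40 | 4 | 70 | 30 | 4 | 5
40 | 8 | 7 | 4 | 8 | 8
After WHERE (2 rows):
parts.qty | parts.yr | parts.price | orders.price | orders.yr | orders.amt
6 | 7 | 70 | 60 | 7 | 7
40 | 8 | 7 | 4 | 8 | 8
After GROUP BY (2 rows):
parts.price | max_yr
70 | 7
7 | 8

== RESULT ==
parts.price | max_yr
70 | 7
7 | 8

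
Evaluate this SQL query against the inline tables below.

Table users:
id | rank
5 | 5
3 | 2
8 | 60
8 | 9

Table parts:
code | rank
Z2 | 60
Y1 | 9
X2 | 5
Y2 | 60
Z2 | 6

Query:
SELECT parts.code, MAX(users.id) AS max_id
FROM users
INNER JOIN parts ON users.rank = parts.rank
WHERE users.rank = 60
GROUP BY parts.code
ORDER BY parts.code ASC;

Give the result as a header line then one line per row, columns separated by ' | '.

== RESULT ==
parts.code | max_id
Y2 | 8
Z2 | 8

Derivation:
After JOIN parts (4 rows):
users.id | users.rank | parts.code | parts.rank
5 | 5 | X2 | 5
8 | 60 | Z2 | 60
8 | 60 | Y2 | 60
8 | 9 | Y1 | 9
After WHERE (2 rows):
users.id | users.rank | parts.code | parts.rank
8 | 60 | Z2 | 60
8 | 60 | Y2 | 60
After GROUP BY (2 rows):
parts.code | max_id
Z2 | 8
Y2 | 8
After ORDER BY (2 rows):
parts.code | max_id
Y2 | 8
Z2 | 8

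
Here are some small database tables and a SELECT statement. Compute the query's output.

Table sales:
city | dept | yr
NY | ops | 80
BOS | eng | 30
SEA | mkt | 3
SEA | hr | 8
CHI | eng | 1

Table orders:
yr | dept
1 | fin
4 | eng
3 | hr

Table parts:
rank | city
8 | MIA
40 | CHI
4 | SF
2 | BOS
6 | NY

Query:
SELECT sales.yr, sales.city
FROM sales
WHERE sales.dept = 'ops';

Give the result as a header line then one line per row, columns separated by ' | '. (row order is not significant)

After WHERE (1 rows):
sales.city | sales.dept | sales.yr
NY | ops | 80
After SELECT (1 rows):
sales.yr | sales.city
80 | NY

== RESULT ==
sales.yr | sales.city
80 | NY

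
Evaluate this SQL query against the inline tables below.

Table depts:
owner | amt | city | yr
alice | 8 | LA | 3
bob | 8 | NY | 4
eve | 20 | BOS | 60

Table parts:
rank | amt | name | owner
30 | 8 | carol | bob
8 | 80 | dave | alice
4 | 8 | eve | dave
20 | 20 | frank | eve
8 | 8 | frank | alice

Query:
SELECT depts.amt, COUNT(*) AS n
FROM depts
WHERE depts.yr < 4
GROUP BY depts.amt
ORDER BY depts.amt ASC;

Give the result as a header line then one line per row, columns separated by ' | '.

After WHERE (1 rows):
depts.owner | depts.amt | depts.city | depts.yr
alice | 8 | LA | 3
After GROUP BY (1 rows):
depts.amt | n
8 | 1
After ORDER BY (1 rows):
depts.amt | n
8 | 1

== RESULT ==
depts.amt | n
8 | 1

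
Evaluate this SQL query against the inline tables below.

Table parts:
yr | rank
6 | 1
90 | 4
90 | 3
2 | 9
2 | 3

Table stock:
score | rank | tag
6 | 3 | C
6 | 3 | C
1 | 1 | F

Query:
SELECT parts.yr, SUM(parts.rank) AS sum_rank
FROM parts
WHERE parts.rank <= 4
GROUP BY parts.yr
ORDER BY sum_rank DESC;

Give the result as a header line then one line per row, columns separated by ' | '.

After WHERE (4 rows):
parts.yr | parts.rank
6 | 1
90 | 4
90 | 3
2 | 3
After GROUP BY (3 rows):
parts.yr | sum_rank
6 | 1
90 | 7
2 | 3
After ORDER BY (3 rows):
parts.yr | sum_rank
90 | 7
2 | 3
6 | 1

== RESULT ==
parts.yr | sum_rank
90 | 7
2 | 3
6 | 1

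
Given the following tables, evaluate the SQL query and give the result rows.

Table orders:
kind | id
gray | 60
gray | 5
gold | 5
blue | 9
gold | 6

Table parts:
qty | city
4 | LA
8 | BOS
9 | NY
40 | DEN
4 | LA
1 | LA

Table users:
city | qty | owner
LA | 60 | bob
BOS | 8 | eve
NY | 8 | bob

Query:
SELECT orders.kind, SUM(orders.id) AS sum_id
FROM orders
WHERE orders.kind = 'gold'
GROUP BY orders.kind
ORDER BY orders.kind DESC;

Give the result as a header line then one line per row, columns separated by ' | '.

After WHERE (2 rows):
orders.kind | orders.id
gold | 5
gold | 6
After GROUP BY (1 rows):
orders.kind | sum_id
gold | 11
After ORDER BY (1 rows):
orders.kind | sum_id
gold | 11

== RESULT ==
orders.kind | sum_id
gold | 11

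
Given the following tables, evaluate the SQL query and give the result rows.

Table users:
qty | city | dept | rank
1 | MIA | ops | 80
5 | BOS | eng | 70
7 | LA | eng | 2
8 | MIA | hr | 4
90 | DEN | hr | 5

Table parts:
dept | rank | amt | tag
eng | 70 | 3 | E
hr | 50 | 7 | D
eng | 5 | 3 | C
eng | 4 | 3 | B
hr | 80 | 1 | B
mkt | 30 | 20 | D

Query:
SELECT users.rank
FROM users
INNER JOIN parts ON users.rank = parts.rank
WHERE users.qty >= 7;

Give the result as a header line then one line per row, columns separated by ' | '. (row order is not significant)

== RESULT ==
users.rank
4
5

Derivation:
After JOIN parts (4 rows):
users.qty | users.city | users.dept | users.rank | parts.dept | parts.rank | parts.amt | parts.tag
1 | MIA | ops | 80 | hr | 80 | 1 | B
5 | BOS | eng | 70 | eng | 70 | 3 | E
8 | MIA | hr | 4 | eng | 4 | 3 | B
90 | DEN | hr | 5 | eng | 5 | 3 | C
After WHERE (2 rows):
users.qty | users.city | users.dept | users.rank | parts.dept | parts.rank | parts.amt | parts.tag
8 | MIA | hr | 4 | eng | 4 | 3 | B
90 | DEN | hr | 5 | eng | 5 | 3 | C
After SELECT (2 rows):
users.rank
4
5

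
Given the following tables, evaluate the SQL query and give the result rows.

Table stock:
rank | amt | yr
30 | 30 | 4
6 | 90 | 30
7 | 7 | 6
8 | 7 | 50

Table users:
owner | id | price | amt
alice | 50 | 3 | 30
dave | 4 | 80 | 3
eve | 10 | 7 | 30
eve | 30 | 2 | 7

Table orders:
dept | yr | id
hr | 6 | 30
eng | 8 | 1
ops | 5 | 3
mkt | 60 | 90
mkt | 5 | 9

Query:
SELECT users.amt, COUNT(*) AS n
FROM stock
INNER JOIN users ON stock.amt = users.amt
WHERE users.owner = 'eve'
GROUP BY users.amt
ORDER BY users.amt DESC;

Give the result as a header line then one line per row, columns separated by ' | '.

== RESULT ==
users.amt | n
30 | 1
7 | 2

Derivation:
After JOIN users (4 rows):
stock.rank | stock.amt | stock.yr | users.owner | users.id | users.price | users.amt
30 | 30 | 4 | alice | 50 | 3 | 30
30 | 30 | 4 | eve | 10 | 7 | 30
7 | 7 | 6 | eve | 30 | 2 | 7
8 | 7 | 50 | eve | 30 | 2 | 7
After WHERE (3 rows):
stock.rank | stock.amt | stock.yr | users.owner | users.id | users.price | users.amt
30 | 30 | 4 | eve | 10 | 7 | 30
7 | 7 | 6 | eve | 30 | 2 | 7
8 | 7 | 50 | eve | 30 | 2 | 7
After GROUP BY (2 rows):
users.amt | n
30 | 1
7 | 2
After ORDER BY (2 rows):
users.amt | n
30 | 1
7 | 2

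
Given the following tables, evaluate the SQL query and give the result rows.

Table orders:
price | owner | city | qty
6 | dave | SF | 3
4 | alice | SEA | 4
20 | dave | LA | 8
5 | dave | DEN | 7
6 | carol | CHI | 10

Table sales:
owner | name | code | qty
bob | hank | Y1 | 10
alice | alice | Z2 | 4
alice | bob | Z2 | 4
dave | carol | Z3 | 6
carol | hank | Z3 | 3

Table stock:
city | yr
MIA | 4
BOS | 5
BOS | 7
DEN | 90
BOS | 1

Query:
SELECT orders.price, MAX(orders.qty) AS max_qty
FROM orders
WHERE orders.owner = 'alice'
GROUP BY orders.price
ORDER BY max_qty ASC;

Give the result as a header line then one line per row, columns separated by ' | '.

After WHERE (1 rows):
orders.price | orders.owner | orders.city | orders.qty
4 | alice | SEA | 4
After GROUP BY (1 rows):
orders.price | max_qty
4 | 4
After ORDER BY (1 rows):
orders.price | max_qty
4 | 4

== RESULT ==
orders.price | max_qty
4 | 4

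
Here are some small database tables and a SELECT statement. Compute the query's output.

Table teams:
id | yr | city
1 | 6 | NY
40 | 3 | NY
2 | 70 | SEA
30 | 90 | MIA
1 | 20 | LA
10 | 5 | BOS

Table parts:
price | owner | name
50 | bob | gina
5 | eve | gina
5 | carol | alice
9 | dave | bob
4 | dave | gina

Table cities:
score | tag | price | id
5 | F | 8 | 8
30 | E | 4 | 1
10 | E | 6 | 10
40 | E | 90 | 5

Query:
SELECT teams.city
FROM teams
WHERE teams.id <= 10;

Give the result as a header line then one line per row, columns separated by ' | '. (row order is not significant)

== RESULT ==
teams.city
NY
SEA
LA
BOS

Derivation:
After WHERE (4 rows):
teams.id | teams.yr | teams.city
1 | 6 | NY
2 | 70 | SEA
1 | 20 | LA
10 | 5 | BOS
After SELECT (4 rows):
teams.city
NY
SEA
LA
BOS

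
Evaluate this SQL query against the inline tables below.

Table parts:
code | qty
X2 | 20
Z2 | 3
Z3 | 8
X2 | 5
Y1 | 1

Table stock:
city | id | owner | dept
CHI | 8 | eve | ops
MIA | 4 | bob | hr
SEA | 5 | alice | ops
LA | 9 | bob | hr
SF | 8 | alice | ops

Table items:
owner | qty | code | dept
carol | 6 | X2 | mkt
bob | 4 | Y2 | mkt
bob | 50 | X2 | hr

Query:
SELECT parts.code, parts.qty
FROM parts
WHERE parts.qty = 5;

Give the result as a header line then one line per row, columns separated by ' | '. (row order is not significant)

== RESULT ==
parts.code | parts.qty
X2 | 5

Derivation:
After WHERE (1 rows):
parts.code | parts.qty
X2 | 5
After SELECT (1 rows):
parts.code | parts.qty
X2 | 5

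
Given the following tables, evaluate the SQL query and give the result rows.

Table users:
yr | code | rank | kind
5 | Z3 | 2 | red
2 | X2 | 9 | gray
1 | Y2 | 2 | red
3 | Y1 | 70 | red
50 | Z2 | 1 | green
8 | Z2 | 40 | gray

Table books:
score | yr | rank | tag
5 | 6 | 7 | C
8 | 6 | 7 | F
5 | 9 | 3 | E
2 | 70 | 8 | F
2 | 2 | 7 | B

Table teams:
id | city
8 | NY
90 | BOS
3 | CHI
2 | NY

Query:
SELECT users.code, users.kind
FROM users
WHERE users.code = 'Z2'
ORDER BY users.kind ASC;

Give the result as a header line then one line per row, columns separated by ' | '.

After WHERE (2 rows):
users.yr | users.code | users.rank | users.kind
50 | Z2 | 1 | green
8 | Z2 | 40 | gray
After SELECT (2 rows):
users.code | users.kind
Z2 | green
Z2 | gray
After ORDER BY (2 rows):
users.code | users.kind
Z2 | gray
Z2 | green

== RESULT ==
users.code | users.kind
Z2 | gray
Z2 | green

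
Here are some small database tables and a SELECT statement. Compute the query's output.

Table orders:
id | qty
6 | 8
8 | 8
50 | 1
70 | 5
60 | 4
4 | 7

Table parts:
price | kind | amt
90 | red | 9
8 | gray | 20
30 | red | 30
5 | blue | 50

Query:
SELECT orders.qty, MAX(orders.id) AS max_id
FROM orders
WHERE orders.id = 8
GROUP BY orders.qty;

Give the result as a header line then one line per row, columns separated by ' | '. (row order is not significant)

== RESULT ==
orders.qty | max_id
8 | 8

Derivation:
After WHERE (1 rows):
orders.id | orders.qty
8 | 8
After GROUP BY (1 rows):
orders.qty | max_id
8 | 8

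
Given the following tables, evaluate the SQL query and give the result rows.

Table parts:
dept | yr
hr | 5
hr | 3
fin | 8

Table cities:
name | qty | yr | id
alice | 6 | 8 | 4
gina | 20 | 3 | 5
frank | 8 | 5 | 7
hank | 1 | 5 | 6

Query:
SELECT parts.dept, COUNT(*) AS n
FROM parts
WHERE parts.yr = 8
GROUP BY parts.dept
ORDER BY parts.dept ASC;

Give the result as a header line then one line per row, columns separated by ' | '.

After WHERE (1 rows):
parts.dept | parts.yr
fin | 8
After GROUP BY (1 rows):
parts.dept | n
fin | 1
After ORDER BY (1 rows):
parts.dept | n
fin | 1

== RESULT ==
parts.dept | n
fin | 1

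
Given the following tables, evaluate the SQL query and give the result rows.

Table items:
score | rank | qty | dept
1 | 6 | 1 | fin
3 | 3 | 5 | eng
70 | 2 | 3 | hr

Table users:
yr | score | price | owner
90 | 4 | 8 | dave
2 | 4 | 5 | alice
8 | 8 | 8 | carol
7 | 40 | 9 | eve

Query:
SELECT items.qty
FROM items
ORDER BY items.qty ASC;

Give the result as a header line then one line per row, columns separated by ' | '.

After SELECT (3 rows):
items.qty
1
5
3
After ORDER BY (3 rows):
items.qty
1
3
5

== RESULT ==
items.qty
1
3
5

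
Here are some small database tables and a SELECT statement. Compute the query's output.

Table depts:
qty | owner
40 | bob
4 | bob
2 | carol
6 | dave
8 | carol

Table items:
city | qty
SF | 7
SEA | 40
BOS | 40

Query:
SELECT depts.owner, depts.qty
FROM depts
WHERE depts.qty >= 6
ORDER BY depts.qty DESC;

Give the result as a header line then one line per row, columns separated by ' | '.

After WHERE (3 rows):
depts.qty | depts.owner
40 | bob
6 | dave
8 | carol
After SELECT (3 rows):
depts.owner | depts.qty
bob | 40
dave | 6
carol | 8
After ORDER BY (3 rows):
depts.owner | depts.qty
bob | 40
carol | 8
dave | 6

== RESULT ==
depts.owner | depts.qty
bob | 40
carol | 8
dave | 6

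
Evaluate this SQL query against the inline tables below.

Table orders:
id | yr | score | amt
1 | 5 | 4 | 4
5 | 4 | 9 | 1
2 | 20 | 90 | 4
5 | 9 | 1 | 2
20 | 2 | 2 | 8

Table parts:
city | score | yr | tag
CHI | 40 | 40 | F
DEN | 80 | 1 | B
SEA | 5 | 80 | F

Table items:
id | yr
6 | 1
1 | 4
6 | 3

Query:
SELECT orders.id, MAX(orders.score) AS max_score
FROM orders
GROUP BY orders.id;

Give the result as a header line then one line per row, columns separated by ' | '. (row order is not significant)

== RESULT ==
orders.id | max_score
1 | 4
5 | 9
2 | 90
20 | 2

Derivation:
After GROUP BY (4 rows):
orders.id | max_score
1 | 4
5 | 9
2 | 90
20 | 2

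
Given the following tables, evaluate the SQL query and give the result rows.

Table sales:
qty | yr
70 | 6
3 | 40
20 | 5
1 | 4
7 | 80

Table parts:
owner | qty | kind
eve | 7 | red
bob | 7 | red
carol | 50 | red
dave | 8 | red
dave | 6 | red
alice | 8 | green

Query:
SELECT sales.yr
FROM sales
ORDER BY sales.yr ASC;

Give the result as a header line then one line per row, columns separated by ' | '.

== RESULT ==
sales.yr
4
5
6
40
80

Derivation:
After SELECT (5 rows):
sales.yr
6
40
5
4
80
After ORDER BY (5 rows):
sales.yr
4
5
6
40
80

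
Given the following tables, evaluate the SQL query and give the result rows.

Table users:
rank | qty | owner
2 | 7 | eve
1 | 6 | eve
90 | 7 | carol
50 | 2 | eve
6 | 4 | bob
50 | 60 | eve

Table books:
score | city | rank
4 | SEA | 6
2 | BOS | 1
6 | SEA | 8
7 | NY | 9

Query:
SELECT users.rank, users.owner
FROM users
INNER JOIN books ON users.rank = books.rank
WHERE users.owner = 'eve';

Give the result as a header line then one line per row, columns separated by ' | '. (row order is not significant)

== RESULT ==
users.rank | users.owner
1 | eve

Derivation:
After JOIN books (2 rows):
users.rank | users.qty | users.owner | books.score | books.city | books.rank
1 | 6 | eve | 2 | BOS | 1
6 | 4 | bob | 4 | SEA | 6
After WHERE (1 rows):
users.rank | users.qty | users.owner | books.score | books.city | books.rank
1 | 6 | eve | 2 | BOS | 1
After SELECT (1 rows):
users.rank | users.owner
1 | eve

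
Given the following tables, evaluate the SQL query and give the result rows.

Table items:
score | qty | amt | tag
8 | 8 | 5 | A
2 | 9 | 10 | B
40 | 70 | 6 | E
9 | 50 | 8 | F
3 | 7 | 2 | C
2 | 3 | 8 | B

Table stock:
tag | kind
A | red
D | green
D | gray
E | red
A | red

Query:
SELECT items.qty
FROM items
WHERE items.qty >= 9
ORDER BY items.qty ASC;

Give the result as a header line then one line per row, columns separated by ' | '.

== RESULT ==
items.qty
9
50
70

Derivation:
After WHERE (3 rows):
items.score | items.qty | items.amt | items.tag
2 | 9 | 10 | B
40 | 70 | 6 | E
9 | 50 | 8 | F
After SELECT (3 rows):
items.qty
9
70
50
After ORDER BY (3 rows):
items.qty
9
50
70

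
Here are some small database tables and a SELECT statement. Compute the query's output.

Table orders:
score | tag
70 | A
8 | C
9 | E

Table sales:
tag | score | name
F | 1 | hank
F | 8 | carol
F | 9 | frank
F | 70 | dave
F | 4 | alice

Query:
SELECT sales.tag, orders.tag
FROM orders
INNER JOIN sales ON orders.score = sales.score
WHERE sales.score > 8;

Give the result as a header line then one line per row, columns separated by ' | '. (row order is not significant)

After JOIN sales (3 rows):
orders.score | orders.tag | sales.tag | sales.score | sales.name
70 | A | F | 70 | dave
8 | C | F | 8 | carol
9 | E | F | 9 | frank
After WHERE (2 rows):
orders.score | orders.tag | sales.tag | sales.score | sales.name
70 | A | F | 70 | dave
9 | E | F | 9 | frank
After SELECT (2 rows):
sales.tag | orders.tag
F | A
F | E

== RESULT ==
sales.tag | orders.tag
F | A
F | E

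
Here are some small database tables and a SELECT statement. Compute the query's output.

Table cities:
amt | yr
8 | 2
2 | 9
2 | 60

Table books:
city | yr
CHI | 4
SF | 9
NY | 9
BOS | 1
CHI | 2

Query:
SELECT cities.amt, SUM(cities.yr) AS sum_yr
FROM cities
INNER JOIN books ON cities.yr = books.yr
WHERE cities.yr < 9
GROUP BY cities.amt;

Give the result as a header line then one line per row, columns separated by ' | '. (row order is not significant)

After JOIN books (3 rows):
cities.amt | cities.yr | books.city | books.yr
8 | 2 | CHI | 2
2 | 9 | SF | 9
2 | 9 | NY | 9
After WHERE (1 rows):
cities.amt | cities.yr | books.city | books.yr
8 | 2 | CHI | 2
After GROUP BY (1 rows):
cities.amt | sum_yr
8 | 2

== RESULT ==
cities.amt | sum_yr
8 | 2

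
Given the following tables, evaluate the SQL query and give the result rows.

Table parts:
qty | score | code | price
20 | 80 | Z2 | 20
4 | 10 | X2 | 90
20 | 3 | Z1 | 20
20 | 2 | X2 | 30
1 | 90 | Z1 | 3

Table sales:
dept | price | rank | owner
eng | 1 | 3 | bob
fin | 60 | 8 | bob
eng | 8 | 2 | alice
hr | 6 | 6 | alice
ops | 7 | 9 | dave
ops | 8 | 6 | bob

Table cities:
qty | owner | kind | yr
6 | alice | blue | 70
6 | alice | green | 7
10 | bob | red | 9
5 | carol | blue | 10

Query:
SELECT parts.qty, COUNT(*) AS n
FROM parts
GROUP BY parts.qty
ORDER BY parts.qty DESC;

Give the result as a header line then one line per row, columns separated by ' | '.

After GROUP BY (3 rows):
parts.qty | n
20 | 3
4 | 1
1 | 1
After ORDER BY (3 rows):
parts.qty | n
20 | 3
4 | 1
1 | 1

== RESULT ==
parts.qty | n
20 | 3
4 | 1
1 | 1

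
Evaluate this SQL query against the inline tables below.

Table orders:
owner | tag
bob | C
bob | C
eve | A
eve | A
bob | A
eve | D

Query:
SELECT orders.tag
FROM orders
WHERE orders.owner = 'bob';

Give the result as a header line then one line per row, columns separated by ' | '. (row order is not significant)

After WHERE (3 rows):
orders.owner | orders.tag
bob | C
bob | C
bob | A
After SELECT (3 rows):
orders.tag
C
C
A

== RESULT ==
orders.tag
C
C
A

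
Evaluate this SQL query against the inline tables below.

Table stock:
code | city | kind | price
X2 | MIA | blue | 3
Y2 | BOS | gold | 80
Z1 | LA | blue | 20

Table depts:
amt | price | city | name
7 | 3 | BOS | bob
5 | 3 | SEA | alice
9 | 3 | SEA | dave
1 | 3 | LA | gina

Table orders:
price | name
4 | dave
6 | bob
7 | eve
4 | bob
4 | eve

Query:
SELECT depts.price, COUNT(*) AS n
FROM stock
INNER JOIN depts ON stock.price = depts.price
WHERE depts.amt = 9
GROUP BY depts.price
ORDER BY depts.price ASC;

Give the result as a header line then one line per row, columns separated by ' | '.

== RESULT ==
depts.price | n
3 | 1

Derivation:
After JOIN depts (4 rows):
stock.code | stock.city | stock.kind | stock.price | depts.amt | depts.price | depts.city | depts.name
X2 | MIA | blue | 3 | 7 | 3 | BOS | bob
X2 | MIA | blue | 3 | 5 | 3 | SEA | alice
X2 | MIA | blue | 3 | 9 | 3 | SEA | dave
X2 | MIA | blue | 3 | 1 | 3 | LA | gina
After WHERE (1 rows):
stock.code | stock.city | stock.kind | stock.price | depts.amt | depts.price | depts.city | depts.name
X2 | MIA | blue | 3 | 9 | 3 | SEA | dave
After GROUP BY (1 rows):
depts.price | n
3 | 1
After ORDER BY (1 rows):
depts.price | n
3 | 1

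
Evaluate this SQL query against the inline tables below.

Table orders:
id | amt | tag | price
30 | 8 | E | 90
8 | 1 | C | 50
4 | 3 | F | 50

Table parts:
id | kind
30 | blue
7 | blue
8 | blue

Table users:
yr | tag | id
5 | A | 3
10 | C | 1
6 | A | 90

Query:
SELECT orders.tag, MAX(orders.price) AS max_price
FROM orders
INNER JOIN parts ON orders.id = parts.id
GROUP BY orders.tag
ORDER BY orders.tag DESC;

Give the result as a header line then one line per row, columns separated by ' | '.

== RESULT ==
orders.tag | max_price
E | 90
C | 50

Derivation:
After JOIN parts (2 rows):
orders.id | orders.amt | orders.tag | orders.price | parts.id | parts.kind
30 | 8 | E | 90 | 30 | blue
8 | 1 | C | 50 | 8 | blue
After GROUP BY (2 rows):
orders.tag | max_price
E | 90
C | 50
After ORDER BY (2 rows):
orders.tag | max_price
E | 90
C | 50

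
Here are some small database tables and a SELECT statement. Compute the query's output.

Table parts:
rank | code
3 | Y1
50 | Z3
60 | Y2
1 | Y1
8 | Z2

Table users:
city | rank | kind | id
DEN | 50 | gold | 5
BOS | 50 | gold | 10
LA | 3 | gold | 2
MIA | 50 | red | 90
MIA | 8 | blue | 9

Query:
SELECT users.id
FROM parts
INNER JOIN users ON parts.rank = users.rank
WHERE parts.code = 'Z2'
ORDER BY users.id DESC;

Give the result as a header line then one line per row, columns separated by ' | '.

After JOIN users (5 rows):
parts.rank | parts.code | users.city | users.rank | users.kind | users.id
3 | Y1 | LA | 3 | gold | 2
50 | Z3 | DEN | 50 | gold | 5
50 | Z3 | BOS | 50 | gold | 10
50 | Z3 | MIA | 50 | red | 90
8 | Z2 | MIA | 8 | blue | 9
After WHERE (1 rows):
parts.rank | parts.code | users.city | users.rank | users.kind | users.id
8 | Z2 | MIA | 8 | blue | 9
After SELECT (1 rows):
users.id
9
After ORDER BY (1 rows):
users.id
9

== RESULT ==
users.id
9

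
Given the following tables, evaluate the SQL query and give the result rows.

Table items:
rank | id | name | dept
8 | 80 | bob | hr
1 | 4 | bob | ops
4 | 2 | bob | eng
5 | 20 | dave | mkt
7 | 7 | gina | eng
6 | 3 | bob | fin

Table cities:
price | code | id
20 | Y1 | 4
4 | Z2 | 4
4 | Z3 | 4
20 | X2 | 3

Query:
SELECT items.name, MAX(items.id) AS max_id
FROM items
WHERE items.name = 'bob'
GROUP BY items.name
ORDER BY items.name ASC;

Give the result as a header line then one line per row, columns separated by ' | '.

After WHERE (4 rows):
items.rank | items.id | items.name | items.dept
8 | 80 | bob | hr
1 | 4 | bob | ops
4 | 2 | bob | eng
6 | 3 | bob | fin
After GROUP BY (1 rows):
items.name | max_id
bob | 80
After ORDER BY (1 rows):
items.name | max_id
bob | 80

== RESULT ==
items.name | max_id
bob | 80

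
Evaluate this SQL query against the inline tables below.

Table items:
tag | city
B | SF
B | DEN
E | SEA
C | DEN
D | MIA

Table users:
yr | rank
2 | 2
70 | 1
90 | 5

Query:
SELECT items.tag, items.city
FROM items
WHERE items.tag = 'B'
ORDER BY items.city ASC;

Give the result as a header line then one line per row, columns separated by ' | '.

== RESULT ==
items.tag | items.city
B | DEN
B | SF

Derivation:
After WHERE (2 rows):
items.tag | items.city
B | SF
B | DEN
After SELECT (2 rows):
items.tag | items.city
B | SF
B | DEN
After ORDER BY (2 rows):
items.tag | items.city
B | DEN
B | SF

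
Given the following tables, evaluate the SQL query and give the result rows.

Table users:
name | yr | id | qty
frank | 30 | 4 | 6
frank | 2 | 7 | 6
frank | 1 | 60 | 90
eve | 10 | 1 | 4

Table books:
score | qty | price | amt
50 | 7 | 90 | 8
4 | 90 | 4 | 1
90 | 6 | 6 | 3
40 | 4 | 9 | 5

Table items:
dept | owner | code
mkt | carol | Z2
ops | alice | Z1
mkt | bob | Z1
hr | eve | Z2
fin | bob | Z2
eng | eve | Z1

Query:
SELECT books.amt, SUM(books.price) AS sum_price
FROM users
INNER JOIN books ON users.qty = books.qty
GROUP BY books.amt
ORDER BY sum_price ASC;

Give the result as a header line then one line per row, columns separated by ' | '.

== RESULT ==
books.amt | sum_price
1 | 4
5 | 9
3 | 12

Derivation:
After JOIN books (4 rows):
users.name | users.yr | users.id | users.qty | books.score | books.qty | books.price | books.amt
frank | 30 | 4 | 6 | 90 | 6 | 6 | 3
frank | 2 | 7 | 6 | 90 | 6 | 6 | 3
frank | 1 | 60 | 90 | 4 | 90 | 4 | 1
eve | 10 | 1 | 4 | 40 | 4 | 9 | 5
After GROUP BY (3 rows):
books.amt | sum_price
3 | 12
1 | 4
5 | 9
After ORDER BY (3 rows):
books.amt | sum_price
1 | 4
5 | 9
3 | 12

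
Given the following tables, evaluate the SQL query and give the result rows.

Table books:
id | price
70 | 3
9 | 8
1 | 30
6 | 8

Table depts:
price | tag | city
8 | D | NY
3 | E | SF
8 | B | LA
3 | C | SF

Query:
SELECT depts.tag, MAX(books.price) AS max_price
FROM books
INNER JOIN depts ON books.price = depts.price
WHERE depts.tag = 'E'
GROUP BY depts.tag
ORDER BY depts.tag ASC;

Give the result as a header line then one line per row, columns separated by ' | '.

== RESULT ==
depts.tag | max_price
E | 3

Derivation:
After JOIN depts (6 rows):
books.id | books.price | depts.price | depts.tag | depts.city
70 | 3 | 3 | E | SF
70 | 3 | 3 | C | SF
9 | 8 | 8 | D | NY
9 | 8 | 8 | B | LA
6 | 8 | 8 | D | NY
6 | 8 | 8 | B | LA
After WHERE (1 rows):
books.id | books.price | depts.price | depts.tag | depts.city
70 | 3 | 3 | E | SF
After GROUP BY (1 rows):
depts.tag | max_price
E | 3
After ORDER BY (1 rows):
depts.tag | max_price
E | 3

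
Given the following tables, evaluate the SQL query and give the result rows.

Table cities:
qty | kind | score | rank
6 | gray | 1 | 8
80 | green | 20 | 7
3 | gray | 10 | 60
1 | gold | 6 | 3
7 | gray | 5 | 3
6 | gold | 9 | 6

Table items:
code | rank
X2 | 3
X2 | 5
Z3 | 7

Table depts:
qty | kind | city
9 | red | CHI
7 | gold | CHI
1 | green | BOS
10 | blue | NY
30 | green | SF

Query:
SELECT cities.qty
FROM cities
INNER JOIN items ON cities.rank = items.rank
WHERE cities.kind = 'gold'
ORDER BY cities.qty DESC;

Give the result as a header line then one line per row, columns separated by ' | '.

== RESULT ==
cities.qty
1

Derivation:
After JOIN items (3 rows):
cities.qty | cities.kind | cities.score | cities.rank | items.code | items.rank
80 | green | 20 | 7 | Z3 | 7
1 | gold | 6 | 3 | X2 | 3
7 | gray | 5 | 3 | X2 | 3
After WHERE (1 rows):
cities.qty | cities.kind | cities.score | cities.rank | items.code | items.rank
1 | gold | 6 | 3 | X2 | 3
After SELECT (1 rows):
cities.qty
1
After ORDER BY (1 rows):
cities.qty
1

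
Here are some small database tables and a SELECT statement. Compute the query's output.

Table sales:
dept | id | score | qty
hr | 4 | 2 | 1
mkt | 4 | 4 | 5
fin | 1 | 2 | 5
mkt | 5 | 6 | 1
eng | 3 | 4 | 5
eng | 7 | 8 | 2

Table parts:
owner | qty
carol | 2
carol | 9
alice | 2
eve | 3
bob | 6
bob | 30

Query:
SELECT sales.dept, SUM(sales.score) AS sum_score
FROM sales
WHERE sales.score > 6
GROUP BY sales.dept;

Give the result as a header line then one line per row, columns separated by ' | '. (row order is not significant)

== RESULT ==
sales.dept | sum_score
eng | 8

Derivation:
After WHERE (1 rows):
sales.dept | sales.id | sales.score | sales.qty
eng | 7 | 8 | 2
After GROUP BY (1 rows):
sales.dept | sum_score
eng | 8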